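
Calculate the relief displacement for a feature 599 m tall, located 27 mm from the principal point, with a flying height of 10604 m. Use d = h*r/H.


d = h * r / H = 599 * 27 / 10604 = 1.53 mm

1.53 mm


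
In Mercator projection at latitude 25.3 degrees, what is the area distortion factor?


area_distortion = 1/cos^2(25.3) = 1.223

1.223


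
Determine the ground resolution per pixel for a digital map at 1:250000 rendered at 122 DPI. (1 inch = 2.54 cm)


pixel_cm = 2.54 / 122 ≈ 0.02082 cm
ground = pixel_cm * 250000 / 100 = 2.54 * 250000 / (122 * 100) = 635000 / 12200 ≈ 52.05 m

52.05 m


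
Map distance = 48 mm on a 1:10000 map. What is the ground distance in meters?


ground = 48 mm * 10000 / 1000 = 480.0 m

480.0 m


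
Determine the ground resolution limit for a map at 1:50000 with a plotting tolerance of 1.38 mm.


ground = 1.38 mm * 50000 / 1000 = 69.0 m

69.0 m


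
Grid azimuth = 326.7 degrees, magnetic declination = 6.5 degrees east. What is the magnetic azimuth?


magnetic azimuth = grid azimuth - declination (east +ve)
mag_az = 326.7 - 6.5 = 320.2 degrees

320.2 degrees


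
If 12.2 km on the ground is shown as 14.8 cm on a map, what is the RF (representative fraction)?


ground = 12.2 km = 1220000 cm; RF denominator = ground / map = 1220000 / 14.8 ≈ 82432; RF = 1:82432

1:82432


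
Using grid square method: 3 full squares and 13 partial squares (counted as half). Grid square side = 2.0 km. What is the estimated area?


effective squares = 3 + 13 * 0.5 = 9.5
area = 9.5 * 4.0 = 38.0 km^2

38.0 km^2


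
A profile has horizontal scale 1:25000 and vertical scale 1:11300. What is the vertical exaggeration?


VE = horizontal_scale / vertical_scale = 25000 / 11300 ≈ 2.2

2.2x


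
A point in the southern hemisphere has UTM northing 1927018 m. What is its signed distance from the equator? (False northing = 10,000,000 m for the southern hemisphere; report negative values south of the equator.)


For southern: actual = 1927018 - 10000000 = -8072982 m

-8072982 m


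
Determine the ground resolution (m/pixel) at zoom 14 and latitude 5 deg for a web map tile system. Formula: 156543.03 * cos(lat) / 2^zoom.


res = 156543.03 * cos(5) / 2^14 = 156543.03 * 0.9961947 / 16384 = 9.52 m/pixel

9.52 m/pixel


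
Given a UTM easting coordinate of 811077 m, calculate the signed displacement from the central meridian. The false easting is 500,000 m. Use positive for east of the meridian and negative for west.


displacement = 811077 - 500000 = 311077 m

311077 m


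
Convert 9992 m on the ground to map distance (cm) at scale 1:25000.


map_cm = 9992 * 100 / 25000 = 39.968 cm ≈ 39.97 cm

39.97 cm


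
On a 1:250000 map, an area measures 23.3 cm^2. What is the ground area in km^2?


ground_area = 23.3 * (250000/100)^2 = 145625000.0 m^2 = 145.625 km^2

145.625 km^2


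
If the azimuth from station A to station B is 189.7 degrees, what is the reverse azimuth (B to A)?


back azimuth = (189.7 + 180) mod 360 = 9.7 degrees

9.7 degrees


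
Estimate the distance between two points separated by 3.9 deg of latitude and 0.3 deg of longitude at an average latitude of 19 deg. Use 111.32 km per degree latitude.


dlat_km = 3.9 * 111.32 = 434.148
dlon_km = 0.3 * 111.32 * cos(19) ≈ 31.577
dist = sqrt(434.148^2 + 31.577^2) ≈ 435.3 km

435.3 km


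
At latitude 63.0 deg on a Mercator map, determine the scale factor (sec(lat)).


SF = 1 / cos(63.0) = 1 / 0.45399 = 2.203

2.203


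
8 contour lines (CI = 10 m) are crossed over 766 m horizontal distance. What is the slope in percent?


elevation change = 8 * 10 = 80 m
slope = 80 / 766 * 100 = 10.4%

10.4%


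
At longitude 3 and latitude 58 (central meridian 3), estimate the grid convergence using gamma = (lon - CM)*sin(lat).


gamma = (3 - 3) * sin(58) = 0 * 0.848048 = 0.0 degrees

0.0 degrees


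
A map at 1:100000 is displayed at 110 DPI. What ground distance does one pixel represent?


pixel_cm = 2.54 / 110 ≈ 0.023091 cm
ground = pixel_cm * 100000 / 100 = 2.54 * 100000 / (110 * 100) = 254000 / 11000 ≈ 23.09 m

23.09 m


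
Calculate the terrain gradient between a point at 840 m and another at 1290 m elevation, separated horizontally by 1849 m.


gradient = (1290 - 840) / 1849 = 450 / 1849 = 0.2434

0.2434


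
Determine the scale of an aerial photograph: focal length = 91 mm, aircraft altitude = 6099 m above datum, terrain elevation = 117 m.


scale = f / (H - h) = 91 mm / 5982 m = 91 / 5982000 = 1:65736

1:65736


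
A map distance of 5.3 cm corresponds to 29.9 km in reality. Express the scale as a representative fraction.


ground = 29.9 km = 2990000 cm; RF denominator = ground / map = 2990000 / 5.3 ≈ 564151; RF = 1:564151

1:564151


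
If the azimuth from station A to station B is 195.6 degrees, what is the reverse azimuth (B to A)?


back azimuth = (195.6 + 180) mod 360 = 15.6 degrees

15.6 degrees


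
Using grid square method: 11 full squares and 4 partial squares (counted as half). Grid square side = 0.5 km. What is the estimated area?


effective squares = 11 + 4 * 0.5 = 13.0
area = 13.0 * 0.25 = 3.25 km^2

3.25 km^2


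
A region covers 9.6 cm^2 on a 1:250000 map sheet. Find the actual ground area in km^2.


ground_area = 9.6 * (250000/100)^2 = 60000000.0 m^2 = 60.0 km^2

60.0 km^2


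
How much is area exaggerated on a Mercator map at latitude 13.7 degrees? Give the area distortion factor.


area_distortion = 1/cos^2(13.7) = 1.059

1.059


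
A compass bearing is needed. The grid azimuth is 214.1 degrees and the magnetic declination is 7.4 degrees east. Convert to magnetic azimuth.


magnetic azimuth = grid azimuth - declination (east +ve)
mag_az = 214.1 - 7.4 = 206.7 degrees

206.7 degrees


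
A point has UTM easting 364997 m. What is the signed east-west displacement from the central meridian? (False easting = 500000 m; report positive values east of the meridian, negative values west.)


displacement = 364997 - 500000 = -135003 m

-135003 m


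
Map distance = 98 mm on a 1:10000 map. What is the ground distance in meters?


ground = 98 mm * 10000 / 1000 = 980.0 m

980.0 m


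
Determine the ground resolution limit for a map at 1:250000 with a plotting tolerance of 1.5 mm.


ground = 1.5 mm * 250000 / 1000 = 375.0 m

375.0 m


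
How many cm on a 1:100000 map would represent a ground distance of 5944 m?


map_cm = 5944 * 100 / 100000 = 5.944 cm ≈ 5.94 cm

5.94 cm


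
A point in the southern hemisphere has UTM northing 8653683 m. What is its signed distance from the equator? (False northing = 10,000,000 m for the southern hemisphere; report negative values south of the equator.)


For southern: actual = 8653683 - 10000000 = -1346317 m

-1346317 m


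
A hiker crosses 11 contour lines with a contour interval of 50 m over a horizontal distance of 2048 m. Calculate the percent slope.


elevation change = 11 * 50 = 550 m
slope = 550 / 2048 * 100 = 26.9%

26.9%


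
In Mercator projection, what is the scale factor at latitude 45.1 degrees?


SF = 1 / cos(45.1) = 1 / 0.705872 = 1.417

1.417


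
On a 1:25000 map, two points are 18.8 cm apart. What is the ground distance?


ground = 18.8 cm * 25000 / 100 = 4700.0 m = 4.7 km

4.7 km


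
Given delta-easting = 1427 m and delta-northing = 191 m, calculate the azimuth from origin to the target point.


az = atan2(1427, 191) = 82.4 deg
adjusted to 0-360: 82.4 degrees

82.4 degrees


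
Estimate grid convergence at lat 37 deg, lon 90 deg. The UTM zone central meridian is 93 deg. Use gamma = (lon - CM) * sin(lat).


gamma = (90 - 93) * sin(37) = -3 * 0.601815 = -1.805 degrees

-1.805 degrees


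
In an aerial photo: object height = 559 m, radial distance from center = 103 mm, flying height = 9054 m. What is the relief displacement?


d = h * r / H = 559 * 103 / 9054 = 6.36 mm

6.36 mm


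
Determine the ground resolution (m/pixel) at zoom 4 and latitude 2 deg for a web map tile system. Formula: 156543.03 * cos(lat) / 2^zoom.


res = 156543.03 * cos(2) / 2^4 = 156543.03 * 0.99939083 / 16 = 9777.98 m/pixel

9777.98 m/pixel


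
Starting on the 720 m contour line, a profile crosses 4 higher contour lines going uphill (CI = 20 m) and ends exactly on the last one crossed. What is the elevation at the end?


elevation = 720 + 4 * 20 = 800 m

800 m


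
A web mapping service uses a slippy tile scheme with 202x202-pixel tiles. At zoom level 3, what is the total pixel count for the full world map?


tiles per axis = 2^3 = 8
total tiles = 8^2 = 64
pixels per axis = 8 * 202 = 1616
total pixels = 1616^2 = 2611456

2611456 pixels


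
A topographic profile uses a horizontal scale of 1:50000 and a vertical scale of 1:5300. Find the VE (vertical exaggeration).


VE = horizontal_scale / vertical_scale = 50000 / 5300 ≈ 9.4

9.4x


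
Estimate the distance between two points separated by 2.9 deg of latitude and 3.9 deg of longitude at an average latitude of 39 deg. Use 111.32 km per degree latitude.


dlat_km = 2.9 * 111.32 = 322.828
dlon_km = 3.9 * 111.32 * cos(39) ≈ 337.396
dist = sqrt(322.828^2 + 337.396^2) ≈ 467.0 km

467.0 km


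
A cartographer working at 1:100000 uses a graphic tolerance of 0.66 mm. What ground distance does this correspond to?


ground = 0.66 mm * 100000 / 1000 = 66.0 m

66.0 m


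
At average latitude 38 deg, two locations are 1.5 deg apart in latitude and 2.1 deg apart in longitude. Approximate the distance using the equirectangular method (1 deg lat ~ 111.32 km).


dlat_km = 1.5 * 111.32 = 166.98
dlon_km = 2.1 * 111.32 * cos(38) ≈ 184.215
dist = sqrt(166.98^2 + 184.215^2) ≈ 248.6 km

248.6 km


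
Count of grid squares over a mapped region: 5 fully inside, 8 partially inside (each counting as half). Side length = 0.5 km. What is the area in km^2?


effective squares = 5 + 8 * 0.5 = 9.0
area = 9.0 * 0.25 = 2.25 km^2

2.25 km^2


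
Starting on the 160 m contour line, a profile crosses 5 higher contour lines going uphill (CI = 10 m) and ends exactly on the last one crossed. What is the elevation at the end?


elevation = 160 + 5 * 10 = 210 m

210 m


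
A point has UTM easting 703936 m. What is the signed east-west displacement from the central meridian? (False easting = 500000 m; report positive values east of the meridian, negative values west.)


displacement = 703936 - 500000 = 203936 m

203936 m


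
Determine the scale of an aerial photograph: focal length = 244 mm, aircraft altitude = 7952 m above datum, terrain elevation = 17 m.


scale = f / (H - h) = 244 mm / 7935 m = 244 / 7935000 = 1:32520

1:32520


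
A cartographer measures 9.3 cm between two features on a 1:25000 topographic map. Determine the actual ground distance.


ground = 9.3 cm * 25000 / 100 = 2325.0 m = 2.325 km

2.325 km


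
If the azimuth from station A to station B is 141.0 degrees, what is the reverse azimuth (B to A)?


back azimuth = (141.0 + 180) mod 360 = 321.0 degrees

321.0 degrees


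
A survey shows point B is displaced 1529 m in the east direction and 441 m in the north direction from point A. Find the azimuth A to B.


az = atan2(1529, 441) = 73.9 deg
adjusted to 0-360: 73.9 degrees

73.9 degrees


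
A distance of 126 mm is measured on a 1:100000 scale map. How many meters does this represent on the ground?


ground = 126 mm * 100000 / 1000 = 12600.0 m

12600.0 m


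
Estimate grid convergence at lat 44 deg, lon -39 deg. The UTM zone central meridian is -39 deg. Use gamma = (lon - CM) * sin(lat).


gamma = (-39 - -39) * sin(44) = 0 * 0.694658 = 0.0 degrees

0.0 degrees


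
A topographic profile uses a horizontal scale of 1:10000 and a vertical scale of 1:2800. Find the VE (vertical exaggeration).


VE = horizontal_scale / vertical_scale = 10000 / 2800 ≈ 3.6

3.6x


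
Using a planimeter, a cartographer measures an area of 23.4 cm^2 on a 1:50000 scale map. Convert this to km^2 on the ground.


ground_area = 23.4 * (50000/100)^2 = 5850000.0 m^2 = 5.85 km^2

5.85 km^2


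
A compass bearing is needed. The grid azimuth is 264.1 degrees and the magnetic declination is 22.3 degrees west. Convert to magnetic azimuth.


magnetic azimuth = grid azimuth - declination (east +ve)
mag_az = 264.1 - -22.3 = 286.4 degrees

286.4 degrees


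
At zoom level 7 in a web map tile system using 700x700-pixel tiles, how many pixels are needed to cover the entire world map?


tiles per axis = 2^7 = 128
total tiles = 128^2 = 16384
pixels per axis = 128 * 700 = 89600
total pixels = 89600^2 = 8028160000

8028160000 pixels


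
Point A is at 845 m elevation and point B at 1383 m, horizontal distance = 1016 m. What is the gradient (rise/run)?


gradient = (1383 - 845) / 1016 = 538 / 1016 = 0.5295

0.5295


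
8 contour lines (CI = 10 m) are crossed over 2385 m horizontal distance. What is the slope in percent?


elevation change = 8 * 10 = 80 m
slope = 80 / 2385 * 100 = 3.4%

3.4%


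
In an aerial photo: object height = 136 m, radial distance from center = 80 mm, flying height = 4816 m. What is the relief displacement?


d = h * r / H = 136 * 80 / 4816 = 2.26 mm

2.26 mm


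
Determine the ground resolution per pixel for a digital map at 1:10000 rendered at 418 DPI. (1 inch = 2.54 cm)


pixel_cm = 2.54 / 418 ≈ 0.006077 cm
ground = pixel_cm * 10000 / 100 = 2.54 * 10000 / (418 * 100) = 25400 / 41800 ≈ 0.61 m

0.61 m


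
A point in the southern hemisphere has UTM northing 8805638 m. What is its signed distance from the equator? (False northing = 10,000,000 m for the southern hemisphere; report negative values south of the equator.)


For southern: actual = 8805638 - 10000000 = -1194362 m

-1194362 m


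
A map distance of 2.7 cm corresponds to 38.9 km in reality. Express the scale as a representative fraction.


ground = 38.9 km = 3890000 cm; RF denominator = ground / map = 3890000 / 2.7 ≈ 1440741; RF = 1:1440741

1:1440741


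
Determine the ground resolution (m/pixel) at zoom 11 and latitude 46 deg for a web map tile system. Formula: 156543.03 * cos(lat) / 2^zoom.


res = 156543.03 * cos(46) / 2^11 = 156543.03 * 0.69465837 / 2048 = 53.1 m/pixel

53.1 m/pixel


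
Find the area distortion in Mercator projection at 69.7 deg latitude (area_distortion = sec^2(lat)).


area_distortion = 1/cos^2(69.7) = 8.308

8.308


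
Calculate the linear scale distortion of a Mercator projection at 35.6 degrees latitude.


SF = 1 / cos(35.6) = 1 / 0.813101 = 1.23

1.23


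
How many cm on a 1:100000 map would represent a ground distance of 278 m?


map_cm = 278 * 100 / 100000 = 0.278 cm ≈ 0.28 cm

0.28 cm


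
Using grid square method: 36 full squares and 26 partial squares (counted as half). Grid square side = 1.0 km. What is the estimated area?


effective squares = 36 + 26 * 0.5 = 49.0
area = 49.0 * 1.0 = 49.0 km^2

49.0 km^2


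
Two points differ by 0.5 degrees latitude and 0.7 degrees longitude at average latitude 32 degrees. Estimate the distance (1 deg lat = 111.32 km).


dlat_km = 0.5 * 111.32 = 55.66
dlon_km = 0.7 * 111.32 * cos(32) ≈ 66.083
dist = sqrt(55.66^2 + 66.083^2) ≈ 86.4 km

86.4 km


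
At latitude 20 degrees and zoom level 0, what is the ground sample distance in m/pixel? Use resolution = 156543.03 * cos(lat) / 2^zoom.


res = 156543.03 * cos(20) / 2^0 = 156543.03 * 0.93969262 / 1 = 147102.33 m/pixel

147102.33 m/pixel


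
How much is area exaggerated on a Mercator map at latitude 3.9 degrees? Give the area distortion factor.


area_distortion = 1/cos^2(3.9) = 1.005

1.005


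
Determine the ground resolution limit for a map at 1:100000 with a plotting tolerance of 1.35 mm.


ground = 1.35 mm * 100000 / 1000 = 135.0 m

135.0 m


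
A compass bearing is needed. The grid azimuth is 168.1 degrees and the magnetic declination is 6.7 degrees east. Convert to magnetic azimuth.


magnetic azimuth = grid azimuth - declination (east +ve)
mag_az = 168.1 - 6.7 = 161.4 degrees

161.4 degrees


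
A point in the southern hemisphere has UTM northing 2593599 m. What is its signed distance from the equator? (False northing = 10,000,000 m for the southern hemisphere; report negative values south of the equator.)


For southern: actual = 2593599 - 10000000 = -7406401 m

-7406401 m


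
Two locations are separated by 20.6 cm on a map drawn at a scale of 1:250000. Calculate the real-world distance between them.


ground = 20.6 cm * 250000 / 100 = 51500.0 m = 51.5 km

51.5 km


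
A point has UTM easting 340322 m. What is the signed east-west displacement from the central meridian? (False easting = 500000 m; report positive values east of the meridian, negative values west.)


displacement = 340322 - 500000 = -159678 m

-159678 m


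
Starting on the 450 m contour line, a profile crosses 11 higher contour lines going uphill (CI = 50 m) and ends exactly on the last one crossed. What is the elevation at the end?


elevation = 450 + 11 * 50 = 1000 m

1000 m


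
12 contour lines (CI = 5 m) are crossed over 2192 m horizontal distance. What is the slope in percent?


elevation change = 12 * 5 = 60 m
slope = 60 / 2192 * 100 = 2.7%

2.7%


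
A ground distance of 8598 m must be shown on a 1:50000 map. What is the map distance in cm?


map_cm = 8598 * 100 / 50000 = 17.196 cm ≈ 17.2 cm

17.2 cm


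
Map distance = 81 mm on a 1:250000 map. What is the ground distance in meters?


ground = 81 mm * 250000 / 1000 = 20250.0 m

20250.0 m


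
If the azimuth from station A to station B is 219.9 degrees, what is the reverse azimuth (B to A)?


back azimuth = (219.9 + 180) mod 360 = 39.9 degrees

39.9 degrees


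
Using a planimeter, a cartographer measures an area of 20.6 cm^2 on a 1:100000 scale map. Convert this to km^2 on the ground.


ground_area = 20.6 * (100000/100)^2 = 20600000.0 m^2 = 20.6 km^2

20.6 km^2


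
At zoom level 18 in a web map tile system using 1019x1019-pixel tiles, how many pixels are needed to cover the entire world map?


tiles per axis = 2^18 = 262144
total tiles = 262144^2 = 68719476736
pixels per axis = 262144 * 1019 = 267124736
total pixels = 267124736^2 = 71355624583069696

71355624583069696 pixels


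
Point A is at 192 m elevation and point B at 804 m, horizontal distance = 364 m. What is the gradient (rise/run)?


gradient = (804 - 192) / 364 = 612 / 364 = 1.6813

1.6813


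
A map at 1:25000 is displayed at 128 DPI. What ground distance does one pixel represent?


pixel_cm = 2.54 / 128 ≈ 0.019844 cm
ground = pixel_cm * 25000 / 100 = 2.54 * 25000 / (128 * 100) = 63500 / 12800 ≈ 4.96 m

4.96 m


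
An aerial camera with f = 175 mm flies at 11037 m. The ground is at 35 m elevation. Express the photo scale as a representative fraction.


scale = f / (H - h) = 175 mm / 11002 m = 175 / 11002000 = 1:62869

1:62869


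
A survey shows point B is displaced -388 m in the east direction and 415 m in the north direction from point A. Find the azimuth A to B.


az = atan2(-388, 415) = -43.1 deg
adjusted to 0-360: 316.9 degrees

316.9 degrees


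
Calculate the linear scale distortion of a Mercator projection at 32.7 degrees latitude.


SF = 1 / cos(32.7) = 1 / 0.841511 = 1.188

1.188


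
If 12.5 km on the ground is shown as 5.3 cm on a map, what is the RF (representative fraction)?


ground = 12.5 km = 1250000 cm; RF denominator = ground / map = 1250000 / 5.3 ≈ 235849; RF = 1:235849

1:235849


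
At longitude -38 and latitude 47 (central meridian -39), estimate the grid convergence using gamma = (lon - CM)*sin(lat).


gamma = (-38 - -39) * sin(47) = 1 * 0.731354 = 0.731 degrees

0.731 degrees


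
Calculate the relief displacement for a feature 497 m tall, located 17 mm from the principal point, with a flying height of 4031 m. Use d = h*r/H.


d = h * r / H = 497 * 17 / 4031 = 2.1 mm

2.1 mm


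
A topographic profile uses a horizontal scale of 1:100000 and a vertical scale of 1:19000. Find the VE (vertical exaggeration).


VE = horizontal_scale / vertical_scale = 100000 / 19000 ≈ 5.3

5.3x


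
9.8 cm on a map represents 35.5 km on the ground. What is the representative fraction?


ground = 35.5 km = 3550000 cm; RF denominator = ground / map = 3550000 / 9.8 ≈ 362245; RF = 1:362245

1:362245


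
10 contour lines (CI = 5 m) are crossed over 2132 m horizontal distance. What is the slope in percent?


elevation change = 10 * 5 = 50 m
slope = 50 / 2132 * 100 = 2.3%

2.3%


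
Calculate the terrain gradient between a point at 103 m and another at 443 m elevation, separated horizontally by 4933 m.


gradient = (443 - 103) / 4933 = 340 / 4933 = 0.0689

0.0689


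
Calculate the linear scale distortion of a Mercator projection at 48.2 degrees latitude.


SF = 1 / cos(48.2) = 1 / 0.666532 = 1.5

1.5


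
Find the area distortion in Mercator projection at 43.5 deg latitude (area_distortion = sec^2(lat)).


area_distortion = 1/cos^2(43.5) = 1.901

1.901


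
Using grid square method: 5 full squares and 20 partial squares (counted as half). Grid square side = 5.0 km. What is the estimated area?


effective squares = 5 + 20 * 0.5 = 15.0
area = 15.0 * 25.0 = 375.0 km^2

375.0 km^2


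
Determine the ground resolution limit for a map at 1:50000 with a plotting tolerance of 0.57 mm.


ground = 0.57 mm * 50000 / 1000 = 28.5 m

28.5 m


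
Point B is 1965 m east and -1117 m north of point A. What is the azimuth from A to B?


az = atan2(1965, -1117) = 119.6 deg
adjusted to 0-360: 119.6 degrees

119.6 degrees


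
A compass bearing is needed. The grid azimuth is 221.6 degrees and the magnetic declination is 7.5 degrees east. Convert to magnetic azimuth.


magnetic azimuth = grid azimuth - declination (east +ve)
mag_az = 221.6 - 7.5 = 214.1 degrees

214.1 degrees


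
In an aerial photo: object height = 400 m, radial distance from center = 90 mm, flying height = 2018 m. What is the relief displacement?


d = h * r / H = 400 * 90 / 2018 = 17.84 mm

17.84 mm


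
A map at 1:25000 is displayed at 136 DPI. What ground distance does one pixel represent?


pixel_cm = 2.54 / 136 ≈ 0.018676 cm
ground = pixel_cm * 25000 / 100 = 2.54 * 25000 / (136 * 100) = 63500 / 13600 ≈ 4.67 m

4.67 m


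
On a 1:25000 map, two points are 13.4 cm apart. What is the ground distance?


ground = 13.4 cm * 25000 / 100 = 3350.0 m = 3.35 km

3.35 km


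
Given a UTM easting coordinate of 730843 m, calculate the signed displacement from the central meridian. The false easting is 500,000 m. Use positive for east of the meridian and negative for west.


displacement = 730843 - 500000 = 230843 m

230843 m


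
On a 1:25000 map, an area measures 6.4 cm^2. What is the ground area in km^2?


ground_area = 6.4 * (25000/100)^2 = 400000.0 m^2 = 0.4 km^2

0.4 km^2


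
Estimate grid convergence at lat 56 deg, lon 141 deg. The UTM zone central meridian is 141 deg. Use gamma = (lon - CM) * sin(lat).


gamma = (141 - 141) * sin(56) = 0 * 0.829038 = 0.0 degrees

0.0 degrees


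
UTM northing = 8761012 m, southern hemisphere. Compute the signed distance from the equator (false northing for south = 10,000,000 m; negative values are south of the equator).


For southern: actual = 8761012 - 10000000 = -1238988 m

-1238988 m


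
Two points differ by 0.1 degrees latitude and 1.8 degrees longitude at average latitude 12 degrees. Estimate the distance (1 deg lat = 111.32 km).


dlat_km = 0.1 * 111.32 = 11.132
dlon_km = 1.8 * 111.32 * cos(12) ≈ 195.997
dist = sqrt(11.132^2 + 195.997^2) ≈ 196.3 km

196.3 km


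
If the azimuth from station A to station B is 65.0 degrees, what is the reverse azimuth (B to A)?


back azimuth = (65.0 + 180) mod 360 = 245.0 degrees

245.0 degrees


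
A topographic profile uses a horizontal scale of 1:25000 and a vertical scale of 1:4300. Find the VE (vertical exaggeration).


VE = horizontal_scale / vertical_scale = 25000 / 4300 ≈ 5.8

5.8x


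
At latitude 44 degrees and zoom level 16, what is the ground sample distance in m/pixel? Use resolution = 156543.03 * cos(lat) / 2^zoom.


res = 156543.03 * cos(44) / 2^16 = 156543.03 * 0.7193398 / 65536 = 1.72 m/pixel

1.72 m/pixel


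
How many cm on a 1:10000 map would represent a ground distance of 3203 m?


map_cm = 3203 * 100 / 10000 = 32.03 cm

32.03 cm


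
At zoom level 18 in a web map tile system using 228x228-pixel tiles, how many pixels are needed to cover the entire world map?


tiles per axis = 2^18 = 262144
total tiles = 262144^2 = 68719476736
pixels per axis = 262144 * 228 = 59768832
total pixels = 59768832^2 = 3572313278644224

3572313278644224 pixels


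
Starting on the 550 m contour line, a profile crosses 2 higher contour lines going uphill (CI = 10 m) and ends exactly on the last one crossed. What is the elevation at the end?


elevation = 550 + 2 * 10 = 570 m

570 m


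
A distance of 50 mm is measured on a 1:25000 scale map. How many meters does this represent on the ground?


ground = 50 mm * 25000 / 1000 = 1250.0 m

1250.0 m


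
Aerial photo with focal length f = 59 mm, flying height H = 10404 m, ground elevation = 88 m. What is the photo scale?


scale = f / (H - h) = 59 mm / 10316 m = 59 / 10316000 = 1:174847

1:174847


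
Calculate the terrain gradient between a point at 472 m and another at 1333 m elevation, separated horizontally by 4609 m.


gradient = (1333 - 472) / 4609 = 861 / 4609 = 0.1868

0.1868


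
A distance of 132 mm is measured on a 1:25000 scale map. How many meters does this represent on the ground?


ground = 132 mm * 25000 / 1000 = 3300.0 m

3300.0 m


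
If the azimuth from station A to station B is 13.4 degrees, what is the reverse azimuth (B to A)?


back azimuth = (13.4 + 180) mod 360 = 193.4 degrees

193.4 degrees


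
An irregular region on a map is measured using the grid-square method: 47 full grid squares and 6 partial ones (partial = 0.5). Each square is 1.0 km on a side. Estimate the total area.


effective squares = 47 + 6 * 0.5 = 50.0
area = 50.0 * 1.0 = 50.0 km^2

50.0 km^2


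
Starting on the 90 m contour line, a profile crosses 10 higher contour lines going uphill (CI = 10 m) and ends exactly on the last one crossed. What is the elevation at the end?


elevation = 90 + 10 * 10 = 190 m

190 m


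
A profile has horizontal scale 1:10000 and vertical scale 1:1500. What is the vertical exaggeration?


VE = horizontal_scale / vertical_scale = 10000 / 1500 ≈ 6.7

6.7x


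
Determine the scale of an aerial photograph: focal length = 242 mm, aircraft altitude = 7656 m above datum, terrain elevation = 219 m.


scale = f / (H - h) = 242 mm / 7437 m = 242 / 7437000 = 1:30731

1:30731


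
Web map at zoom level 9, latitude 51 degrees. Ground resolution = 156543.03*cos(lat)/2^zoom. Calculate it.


res = 156543.03 * cos(51) / 2^9 = 156543.03 * 0.62932039 / 512 = 192.41 m/pixel

192.41 m/pixel


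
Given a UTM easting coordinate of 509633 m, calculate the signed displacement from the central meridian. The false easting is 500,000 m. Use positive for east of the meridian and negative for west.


displacement = 509633 - 500000 = 9633 m

9633 m


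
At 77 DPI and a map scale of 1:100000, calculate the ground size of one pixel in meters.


pixel_cm = 2.54 / 77 ≈ 0.032987 cm
ground = pixel_cm * 100000 / 100 = 2.54 * 100000 / (77 * 100) = 254000 / 7700 ≈ 32.99 m

32.99 m


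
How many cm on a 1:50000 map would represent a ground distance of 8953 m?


map_cm = 8953 * 100 / 50000 = 17.906 cm ≈ 17.91 cm

17.91 cm


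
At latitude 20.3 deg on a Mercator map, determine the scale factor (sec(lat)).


SF = 1 / cos(20.3) = 1 / 0.937889 = 1.066

1.066


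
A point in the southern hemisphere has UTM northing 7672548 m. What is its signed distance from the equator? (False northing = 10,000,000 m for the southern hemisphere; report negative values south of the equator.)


For southern: actual = 7672548 - 10000000 = -2327452 m

-2327452 m


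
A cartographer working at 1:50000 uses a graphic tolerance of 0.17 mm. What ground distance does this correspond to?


ground = 0.17 mm * 50000 / 1000 = 8.5 m

8.5 m


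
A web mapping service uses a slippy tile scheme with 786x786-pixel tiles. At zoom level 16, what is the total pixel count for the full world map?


tiles per axis = 2^16 = 65536
total tiles = 65536^2 = 4294967296
pixels per axis = 65536 * 786 = 51511296
total pixels = 51511296^2 = 2653413615599616

2653413615599616 pixels


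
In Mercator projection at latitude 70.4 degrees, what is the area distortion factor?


area_distortion = 1/cos^2(70.4) = 8.887

8.887


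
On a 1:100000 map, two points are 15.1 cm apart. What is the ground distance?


ground = 15.1 cm * 100000 / 100 = 15100.0 m = 15.1 km

15.1 km


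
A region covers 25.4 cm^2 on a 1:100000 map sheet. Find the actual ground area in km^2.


ground_area = 25.4 * (100000/100)^2 = 25400000.0 m^2 = 25.4 km^2

25.4 km^2


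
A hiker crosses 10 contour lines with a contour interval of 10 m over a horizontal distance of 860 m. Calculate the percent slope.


elevation change = 10 * 10 = 100 m
slope = 100 / 860 * 100 = 11.6%

11.6%


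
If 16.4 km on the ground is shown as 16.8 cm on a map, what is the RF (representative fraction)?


ground = 16.4 km = 1640000 cm; RF denominator = ground / map = 1640000 / 16.8 ≈ 97619; RF = 1:97619

1:97619


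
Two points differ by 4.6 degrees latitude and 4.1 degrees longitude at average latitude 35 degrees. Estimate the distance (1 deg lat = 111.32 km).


dlat_km = 4.6 * 111.32 = 512.072
dlon_km = 4.1 * 111.32 * cos(35) ≈ 373.871
dist = sqrt(512.072^2 + 373.871^2) ≈ 634.0 km

634.0 km


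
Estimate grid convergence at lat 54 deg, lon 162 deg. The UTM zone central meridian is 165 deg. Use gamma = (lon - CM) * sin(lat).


gamma = (162 - 165) * sin(54) = -3 * 0.809017 = -2.427 degrees

-2.427 degrees


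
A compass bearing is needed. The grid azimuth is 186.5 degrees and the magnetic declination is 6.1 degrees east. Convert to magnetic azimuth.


magnetic azimuth = grid azimuth - declination (east +ve)
mag_az = 186.5 - 6.1 = 180.4 degrees

180.4 degrees


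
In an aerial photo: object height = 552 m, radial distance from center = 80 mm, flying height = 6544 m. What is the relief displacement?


d = h * r / H = 552 * 80 / 6544 = 6.75 mm

6.75 mm


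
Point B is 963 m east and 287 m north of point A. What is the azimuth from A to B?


az = atan2(963, 287) = 73.4 deg
adjusted to 0-360: 73.4 degrees

73.4 degrees


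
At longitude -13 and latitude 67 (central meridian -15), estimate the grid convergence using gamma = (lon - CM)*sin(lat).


gamma = (-13 - -15) * sin(67) = 2 * 0.920505 = 1.841 degrees

1.841 degrees


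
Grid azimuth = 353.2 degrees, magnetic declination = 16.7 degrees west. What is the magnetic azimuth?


magnetic azimuth = grid azimuth - declination (east +ve)
mag_az = 353.2 - -16.7 = 9.9 degrees

9.9 degrees


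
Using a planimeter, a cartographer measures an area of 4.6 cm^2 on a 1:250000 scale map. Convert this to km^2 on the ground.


ground_area = 4.6 * (250000/100)^2 = 28750000.0 m^2 = 28.75 km^2

28.75 km^2


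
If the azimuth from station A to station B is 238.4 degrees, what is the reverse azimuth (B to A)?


back azimuth = (238.4 + 180) mod 360 = 58.4 degrees

58.4 degrees


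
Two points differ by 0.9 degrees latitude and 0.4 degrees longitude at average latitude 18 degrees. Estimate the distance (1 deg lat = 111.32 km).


dlat_km = 0.9 * 111.32 = 100.188
dlon_km = 0.4 * 111.32 * cos(18) ≈ 42.349
dist = sqrt(100.188^2 + 42.349^2) ≈ 108.8 km

108.8 km


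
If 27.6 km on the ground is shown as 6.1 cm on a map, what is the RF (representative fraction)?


ground = 27.6 km = 2760000 cm; RF denominator = ground / map = 2760000 / 6.1 ≈ 452459; RF = 1:452459

1:452459


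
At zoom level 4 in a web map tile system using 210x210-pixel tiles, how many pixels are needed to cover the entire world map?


tiles per axis = 2^4 = 16
total tiles = 16^2 = 256
pixels per axis = 16 * 210 = 3360
total pixels = 3360^2 = 11289600

11289600 pixels


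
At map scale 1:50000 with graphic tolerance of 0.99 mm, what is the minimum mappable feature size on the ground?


ground = 0.99 mm * 50000 / 1000 = 49.5 m

49.5 m


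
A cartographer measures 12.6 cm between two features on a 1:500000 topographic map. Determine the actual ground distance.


ground = 12.6 cm * 500000 / 100 = 63000.0 m = 63.0 km

63.0 km


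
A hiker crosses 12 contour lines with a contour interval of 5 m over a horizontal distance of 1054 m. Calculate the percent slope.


elevation change = 12 * 5 = 60 m
slope = 60 / 1054 * 100 = 5.7%

5.7%


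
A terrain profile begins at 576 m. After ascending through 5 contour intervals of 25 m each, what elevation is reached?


elevation = 576 + 5 * 25 = 701 m

701 m


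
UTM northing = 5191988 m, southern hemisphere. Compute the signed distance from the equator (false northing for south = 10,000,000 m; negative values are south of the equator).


For southern: actual = 5191988 - 10000000 = -4808012 m

-4808012 m


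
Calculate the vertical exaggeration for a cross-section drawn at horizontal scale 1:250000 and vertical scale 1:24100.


VE = horizontal_scale / vertical_scale = 250000 / 24100 ≈ 10.4

10.4x


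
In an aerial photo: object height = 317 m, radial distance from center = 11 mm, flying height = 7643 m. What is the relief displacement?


d = h * r / H = 317 * 11 / 7643 = 0.46 mm

0.46 mm


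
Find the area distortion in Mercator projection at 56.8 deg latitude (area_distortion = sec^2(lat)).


area_distortion = 1/cos^2(56.8) = 3.335

3.335


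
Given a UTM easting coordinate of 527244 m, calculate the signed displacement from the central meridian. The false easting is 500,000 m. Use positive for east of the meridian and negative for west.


displacement = 527244 - 500000 = 27244 m

27244 m


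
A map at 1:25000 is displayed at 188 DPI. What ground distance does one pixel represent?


pixel_cm = 2.54 / 188 ≈ 0.013511 cm
ground = pixel_cm * 25000 / 100 = 2.54 * 25000 / (188 * 100) = 63500 / 18800 ≈ 3.38 m

3.38 m


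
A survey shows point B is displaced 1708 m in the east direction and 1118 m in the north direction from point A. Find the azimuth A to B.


az = atan2(1708, 1118) = 56.8 deg
adjusted to 0-360: 56.8 degrees

56.8 degrees


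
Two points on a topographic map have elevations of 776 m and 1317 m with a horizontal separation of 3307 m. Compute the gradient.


gradient = (1317 - 776) / 3307 = 541 / 3307 = 0.1636

0.1636


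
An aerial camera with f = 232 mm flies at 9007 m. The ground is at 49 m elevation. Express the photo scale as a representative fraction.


scale = f / (H - h) = 232 mm / 8958 m = 232 / 8958000 = 1:38612

1:38612


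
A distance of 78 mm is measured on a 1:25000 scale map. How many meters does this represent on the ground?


ground = 78 mm * 25000 / 1000 = 1950.0 m

1950.0 m


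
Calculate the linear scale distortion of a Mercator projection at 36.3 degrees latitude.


SF = 1 / cos(36.3) = 1 / 0.805928 = 1.241

1.241


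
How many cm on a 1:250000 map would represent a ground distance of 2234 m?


map_cm = 2234 * 100 / 250000 = 0.8936 cm ≈ 0.89 cm

0.89 cm


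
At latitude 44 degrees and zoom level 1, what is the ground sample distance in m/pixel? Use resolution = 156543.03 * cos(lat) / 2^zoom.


res = 156543.03 * cos(44) / 2^1 = 156543.03 * 0.7193398 / 2 = 56303.82 m/pixel

56303.82 m/pixel


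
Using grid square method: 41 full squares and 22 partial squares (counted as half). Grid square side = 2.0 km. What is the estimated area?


effective squares = 41 + 22 * 0.5 = 52.0
area = 52.0 * 4.0 = 208.0 km^2

208.0 km^2


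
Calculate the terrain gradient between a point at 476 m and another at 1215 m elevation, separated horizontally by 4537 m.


gradient = (1215 - 476) / 4537 = 739 / 4537 = 0.1629

0.1629


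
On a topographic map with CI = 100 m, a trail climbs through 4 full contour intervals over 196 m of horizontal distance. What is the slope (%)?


elevation change = 4 * 100 = 400 m
slope = 400 / 196 * 100 = 204.1%

204.1%


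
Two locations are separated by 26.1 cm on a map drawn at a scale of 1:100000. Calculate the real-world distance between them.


ground = 26.1 cm * 100000 / 100 = 26100.0 m = 26.1 km

26.1 km


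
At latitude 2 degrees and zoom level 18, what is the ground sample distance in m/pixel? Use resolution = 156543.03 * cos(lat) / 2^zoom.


res = 156543.03 * cos(2) / 2^18 = 156543.03 * 0.99939083 / 262144 = 0.6 m/pixel

0.6 m/pixel


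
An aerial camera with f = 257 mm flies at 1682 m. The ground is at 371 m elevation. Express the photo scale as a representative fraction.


scale = f / (H - h) = 257 mm / 1311 m = 257 / 1311000 = 1:5101

1:5101


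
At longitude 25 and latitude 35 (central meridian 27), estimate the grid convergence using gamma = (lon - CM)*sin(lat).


gamma = (25 - 27) * sin(35) = -2 * 0.573576 = -1.147 degrees

-1.147 degrees


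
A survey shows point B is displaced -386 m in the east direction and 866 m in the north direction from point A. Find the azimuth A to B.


az = atan2(-386, 866) = -24.0 deg
adjusted to 0-360: 336.0 degrees

336.0 degrees


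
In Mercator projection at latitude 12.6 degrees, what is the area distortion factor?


area_distortion = 1/cos^2(12.6) = 1.05

1.05


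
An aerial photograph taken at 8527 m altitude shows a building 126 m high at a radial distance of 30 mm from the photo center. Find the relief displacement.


d = h * r / H = 126 * 30 / 8527 = 0.44 mm

0.44 mm


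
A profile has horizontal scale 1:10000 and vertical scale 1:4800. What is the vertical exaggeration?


VE = horizontal_scale / vertical_scale = 10000 / 4800 ≈ 2.1

2.1x


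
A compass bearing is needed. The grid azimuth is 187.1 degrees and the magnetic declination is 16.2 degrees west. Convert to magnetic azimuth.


magnetic azimuth = grid azimuth - declination (east +ve)
mag_az = 187.1 - -16.2 = 203.3 degrees

203.3 degrees


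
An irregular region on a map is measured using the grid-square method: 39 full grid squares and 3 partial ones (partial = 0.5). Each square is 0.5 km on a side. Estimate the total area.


effective squares = 39 + 3 * 0.5 = 40.5
area = 40.5 * 0.25 = 10.125 km^2

10.125 km^2


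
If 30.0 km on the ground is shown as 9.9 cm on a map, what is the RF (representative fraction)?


ground = 30.0 km = 3000000 cm; RF denominator = ground / map = 3000000 / 9.9 ≈ 303030; RF = 1:303030

1:303030


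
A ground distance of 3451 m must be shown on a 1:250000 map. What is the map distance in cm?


map_cm = 3451 * 100 / 250000 = 1.3804 cm ≈ 1.38 cm

1.38 cm


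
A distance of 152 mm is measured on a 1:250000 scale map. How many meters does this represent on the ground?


ground = 152 mm * 250000 / 1000 = 38000.0 m

38000.0 m


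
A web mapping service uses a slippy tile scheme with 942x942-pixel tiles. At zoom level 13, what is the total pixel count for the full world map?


tiles per axis = 2^13 = 8192
total tiles = 8192^2 = 67108864
pixels per axis = 8192 * 942 = 7716864
total pixels = 7716864^2 = 59549989994496

59549989994496 pixels


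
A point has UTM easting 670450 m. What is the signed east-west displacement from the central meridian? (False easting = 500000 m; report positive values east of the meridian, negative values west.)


displacement = 670450 - 500000 = 170450 m

170450 m
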